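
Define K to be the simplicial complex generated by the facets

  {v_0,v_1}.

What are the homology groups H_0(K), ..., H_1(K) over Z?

Order the vertices as v_0 < v_1. Listing each simplex with vertices in this order, K has dimension 1 with simplices:

  0-simplices (2): [v_0], [v_1]
  1-simplices (1): [v_0,v_1]

giving chain groups C_0 ≅ Z^2, C_1 ≅ Z^1.

∂_1: C_1 → C_0 maps an edge to its endpoints' difference, ∂[p,q] = q − p. For instance
  ∂[v_0,v_1] = [v_1] − [v_0].
This gives a 2×1 integer matrix of rank 1; reducing to Smith normal form yields diagonal entries (1).

Computing H_k = (kernel of ∂_k) / (image of ∂_{k+1}):

  H_0: rank C_0 − rank ∂_1 = 2 − 1 = 1, and the invariant factors of ∂_1 are all 1, so H_0 = Z.
  H_1: rank ker ∂_1 − rank ∂_2 = (1 − 1) − 0 = 0, and there is no ∂_2, so H_1 = 0.

H_0 ≅ Z,  H_1 = 0.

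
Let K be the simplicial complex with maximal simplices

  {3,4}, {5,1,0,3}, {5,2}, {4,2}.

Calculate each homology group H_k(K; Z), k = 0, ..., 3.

H_0 ≅ Z,  H_1 ≅ Z,  H_2 = 0,  H_3 = 0.

Fix the vertex order 0 < 1 < 2 < 3 < 4 < 5 and write every simplex with vertices in increasing order. Then dim K = 3 and the simplices of K are:

  0-simplices (6): [0], [1], [2], [3], [4], [5]
  1-simplices (9): [0,1], [0,3], [0,5], [1,3], [1,5], [2,4], [2,5], [3,4], [3,5]
  2-simplices (4): [0,1,3], [0,1,5], [0,3,5], [1,3,5]
  3-simplices (1): [0,1,3,5]

giving chain groups C_0 ≅ Z^6, C_1 ≅ Z^9, C_2 ≅ Z^4, C_3 ≅ Z^1.

∂_1: C_1 → C_0 sends each edge [p,q] (with p < q) to q − p.
As a 6×9 matrix over Z this has rank 5, with invariant factors (1,1,1,1,1).

∂_2: C_2 → C_1 acts by ∂[p,q,r] = [q,r] − [p,r] + [p,q]. For instance
  ∂[0,1,5] = [1,5] − [0,5] + [0,1],
  ∂[0,1,3] = [1,3] − [0,3] + [0,1].
The 9×4 boundary matrix has rank 3 and Smith normal form diag(1,1,1).

The boundary map ∂_3: C_3 → C_2 sends each 3-simplex σ to the alternating sum Σ_i (−1)^i (σ with its i-th vertex removed). For instance
  ∂[0,1,3,5] = [1,3,5] − [0,3,5] + [0,1,5] − [0,1,3].
The resulting 4×1 matrix has rank 1, and its Smith normal form has invariant factors (1).

From H_k ≅ ker(∂_k) / im(∂_{k+1}) we obtain:

  H_0: rank C_0 − rank ∂_1 = 6 − 5 = 1, and the invariant factors of ∂_1 are all 1, so H_0 ≅ Z.
  H_1: rank ker ∂_1 − rank ∂_2 = (9 − 5) − 3 = 1, and the invariant factors of ∂_2 are all 1, so H_1 ≅ Z.
  H_2: rank ker ∂_2 − rank ∂_3 = (4 − 3) − 1 = 0, and the invariant factors of ∂_3 are all 1, so H_2 ≅ 0.
  H_3: rank ker ∂_3 − rank ∂_4 = (1 − 1) − 0 = 0, and there is no ∂_4, so H_3 ≅ 0.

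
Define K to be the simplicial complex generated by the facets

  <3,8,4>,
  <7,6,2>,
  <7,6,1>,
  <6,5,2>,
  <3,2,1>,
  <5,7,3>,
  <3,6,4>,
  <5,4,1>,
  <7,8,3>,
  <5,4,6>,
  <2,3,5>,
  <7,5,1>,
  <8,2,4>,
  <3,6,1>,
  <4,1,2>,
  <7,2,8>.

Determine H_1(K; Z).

H_1 ≅ Z^2.

We work with the vertex ordering 1 < 2 < 3 < 4 < 5 < 6 < 7 < 8. The simplices of K, each written with vertices in increasing order, are:

  0-simplices (8): [1], [2], [3], [4], [5], [6], [7], [8]
  1-simplices (24): (24 of them)
  2-simplices (16): [1,2,3], [1,2,4], [1,3,6], [1,4,5], [1,5,7], [1,6,7], [2,3,5], [2,4,8], [2,5,6], [2,6,7], [2,7,8], [3,4,6], [3,4,8], [3,5,7], [3,7,8], [4,5,6]

so the chain groups are C_0 ≅ Z^8, C_1 ≅ Z^24, C_2 ≅ Z^16.

Boundary ∂_1: C_1 → C_0 maps an edge to its endpoints' difference, ∂[p,q] = q − p. For instance
  ∂[4,8] = [8] − [4].
The 8×24 boundary matrix has rank 7 and Smith normal form diag(1,1,1,1,1,1,1).

∂_2: C_2 → C_1 acts by ∂[p,q,r] = [q,r] − [p,r] + [p,q]. For instance
  ∂[1,6,7] = [6,7] − [1,7] + [1,6],
  ∂[1,2,3] = [2,3] − [1,3] + [1,2].
The 24×16 boundary matrix has rank 15 and Smith normal form diag(1,1,1,1,1,1,1,1,1,1,1,1,1,1,1).

Reading off H_k = ker ∂_k / im ∂_{k+1}:

  H_1: rank ker ∂_1 − rank ∂_2 = (24 − 7) − 15 = 2, and the invariant factors of ∂_2 are all 1, so H_1 ≅ Z^2.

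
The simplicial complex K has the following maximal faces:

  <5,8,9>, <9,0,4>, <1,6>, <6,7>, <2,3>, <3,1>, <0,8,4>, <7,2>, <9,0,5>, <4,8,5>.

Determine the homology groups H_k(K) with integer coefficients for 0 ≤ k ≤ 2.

We work with the vertex ordering 0 < 1 < 2 < 3 < 4 < 5 < 6 < 7 < 8 < 9. The simplices of K, each written with vertices in increasing order, are:

  0-simplices (10): [0], [1], [2], [3], [4], [5], [6], [7], [8], [9]
  1-simplices (15): [0,4], [0,5], [0,8], [0,9], [1,3], [1,6], [2,3], [2,7], [4,5], [4,8], [4,9], [5,8], [5,9], [6,7], [8,9]
  2-simplices (5): [0,4,8], [0,4,9], [0,5,9], [4,5,8], [5,8,9]

giving chain groups C_0 ≅ Z^10, C_1 ≅ Z^15, C_2 ≅ Z^5.

The boundary map ∂_1: C_1 → C_0 is given by ∂[p,q] = [q] − [p]. For instance
  ∂[1,6] = [6] − [1].
As a 10×15 matrix over Z this has rank 8, with invariant factors (1,1,1,1,1,1,1,1).

The boundary map ∂_2: C_2 → C_1 maps a triangle to the signed sum of its edges. For instance
  ∂[0,4,8] = [4,8] − [0,8] + [0,4],
  ∂[4,5,8] = [5,8] − [4,8] + [4,5].
As a 15×5 matrix over Z this has rank 5, with invariant factors (1,1,1,1,1).

Reading off H_k = ker ∂_k / im ∂_{k+1}:

  H_0: rank C_0 − rank ∂_1 = 10 − 8 = 2, and the invariant factors of ∂_1 are all 1, so H_0 = Z^2.
  H_1: rank ker ∂_1 − rank ∂_2 = (15 − 8) − 5 = 2, and the invariant factors of ∂_2 are all 1, so H_1 = Z^2.
  H_2: rank ker ∂_2 − rank ∂_3 = (5 − 5) − 0 = 0, and there is no ∂_3, so H_2 = 0.

H_0 = Z^2,  H_1 = Z^2,  H_2 = 0.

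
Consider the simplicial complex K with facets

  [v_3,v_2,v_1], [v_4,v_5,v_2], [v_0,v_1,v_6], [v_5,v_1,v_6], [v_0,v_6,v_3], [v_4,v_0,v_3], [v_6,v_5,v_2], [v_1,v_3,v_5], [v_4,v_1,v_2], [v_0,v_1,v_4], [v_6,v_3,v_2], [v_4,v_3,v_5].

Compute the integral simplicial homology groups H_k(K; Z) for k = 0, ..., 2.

Order the vertices as v_0 < v_1 < v_2 < v_3 < v_4 < v_5 < v_6. Listing each simplex with vertices in this order, K has dimension 2 with simplices:

  0-simplices (7): [v_0], [v_1], [v_2], [v_3], [v_4], [v_5], [v_6]
  1-simplices (18): (18 of them)
  2-simplices (12): (12 of them)

so the chain groups are C_0 ≅ Z^7, C_1 ≅ Z^18, C_2 ≅ Z^12.

Boundary ∂_1: C_1 → C_0 is given by ∂[p,q] = [q] − [p].
This gives a 7×18 integer matrix of rank 6; reducing to Smith normal form yields diagonal entries (1,1,1,1,1,1).

∂_2: C_2 → C_1 sends each 2-simplex [p,q,r] to [q,r] − [p,r] + [p,q]. For instance
  ∂[v_1,v_3,v_5] = [v_3,v_5] − [v_1,v_5] + [v_1,v_3],
  ∂[v_2,v_3,v_6] = [v_3,v_6] − [v_2,v_6] + [v_2,v_3].
As a 18×12 matrix over Z this has rank 12, with invariant factors (1,1,1,1,1,1,1,1,1,1,1,2).

Now H_k = ker ∂_k / im ∂_{k+1}, so:

  H_0: rank C_0 − rank ∂_1 = 7 − 6 = 1, and the invariant factors of ∂_1 are all 1, so H_0 = Z.
  H_1: rank ker ∂_1 − rank ∂_2 = (18 − 6) − 12 = 0, and ∂_2 has invariant factor 2 > 1, so H_1 = Z/2Z.
  H_2: rank ker ∂_2 − rank ∂_3 = (12 − 12) − 0 = 0, and there is no ∂_3, so H_2 = 0.

As a check, the Euler characteristic is 7 − 18 + 12 = 1, which agrees with 1 − 0 + 0 = 1.
(K is a triangulation of the real projective plane RP^2.)

H_0 = Z,  H_1 = Z/2Z,  H_2 = 0.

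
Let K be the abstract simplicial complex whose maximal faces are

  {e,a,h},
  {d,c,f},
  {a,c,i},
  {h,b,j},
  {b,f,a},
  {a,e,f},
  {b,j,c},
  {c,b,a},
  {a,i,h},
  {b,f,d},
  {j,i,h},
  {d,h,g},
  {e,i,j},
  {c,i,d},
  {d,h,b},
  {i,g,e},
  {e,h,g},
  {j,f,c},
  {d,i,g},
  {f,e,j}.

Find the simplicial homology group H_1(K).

Order the vertices as a < b < c < d < e < f < g < h < i < j. Listing each simplex with vertices in this order, K has dimension 2 with simplices:

  0-simplices (10): a, b, c, d, e, f, g, h, i, j
  1-simplices (30): ab, ac, ae, af, ah, ai, bc, bd, bf, bh, bj, cd, cf, ci, cj, df, dg, dh, di, ef, eg, eh, ei, ej, fj, gh, gi, hi, hj, ij
  2-simplices (20): abc, abf, aci, aef, aeh, ahi, bcj, bdf, bdh, bhj, cdf, cdi, cfj, dgh, dgi, efj, egh, egi, eij, hij

so the chain groups are C_0 ≅ Z^10, C_1 ≅ Z^30, C_2 ≅ Z^20.

∂_1: C_1 → C_0 is given by ∂[p,q] = [q] − [p]. For instance
  ∂bc = c − b.
The 10×30 boundary matrix has rank 9 and Smith normal form diag(1,1,1,1,1,1,1,1,1).

Boundary ∂_2: C_2 → C_1 acts by ∂[p,q,r] = [q,r] − [p,r] + [p,q]. For instance
  ∂efj = fj − ej + ef,
  ∂egh = gh − eh + eg.
The 30×20 boundary matrix has rank 20 and Smith normal form diag(1,1,1,1,1,1,1,1,1,1,1,1,1,1,1,1,1,1,1,2).

Now H_k = ker ∂_k / im ∂_{k+1}, so:

  H_1: rank ker ∂_1 − rank ∂_2 = (30 − 9) − 20 = 1, and ∂_2 has invariant factor 2 > 1, so H_1 ≅ Z ⊕ Z/2.

H_1 = Z ⊕ Z/2.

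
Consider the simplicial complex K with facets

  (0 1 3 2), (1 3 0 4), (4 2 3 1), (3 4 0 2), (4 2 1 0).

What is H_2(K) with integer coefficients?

H_2 = 0.

Take the total order 0 < 1 < 2 < 3 < 4 on the vertex set. Then K (dimension 3) consists of the simplices:

  0-simplices (5): [0], [1], [2], [3], [4]
  1-simplices (10): [0,1], [0,2], [0,3], [0,4], [1,2], [1,3], [1,4], [2,3], [2,4], [3,4]
  2-simplices (10): [0,1,2], [0,1,3], [0,1,4], [0,2,3], [0,2,4], [0,3,4], [1,2,3], [1,2,4], [1,3,4], [2,3,4]
  3-simplices (5): [0,1,2,3], [0,1,2,4], [0,1,3,4], [0,2,3,4], [1,2,3,4]

Hence C_0 ≅ Z^5, C_1 ≅ Z^10, C_2 ≅ Z^10, C_3 ≅ Z^5.

Boundary ∂_1: C_1 → C_0 is given by ∂[p,q] = [q] − [p].
The 5×10 boundary matrix has rank 4 and Smith normal form diag(1,1,1,1).

The boundary map ∂_2: C_2 → C_1 sends each 2-simplex [p,q,r] to [q,r] − [p,r] + [p,q]. For instance
  ∂[0,1,2] = [1,2] − [0,2] + [0,1],
  ∂[2,3,4] = [3,4] − [2,4] + [2,3].
This gives a 10×10 integer matrix of rank 6; reducing to Smith normal form yields diagonal entries (1,1,1,1,1,1).

Boundary ∂_3: C_3 → C_2 sends each 3-simplex σ to the alternating sum Σ_i (−1)^i (σ with its i-th vertex removed). For instance
  ∂[0,1,2,3] = [1,2,3] − [0,2,3] + [0,1,3] − [0,1,2],
  ∂[0,2,3,4] = [2,3,4] − [0,3,4] + [0,2,4] − [0,2,3].
As a 10×5 matrix over Z this has rank 4, with invariant factors (1,1,1,1).

Now H_k = ker ∂_k / im ∂_{k+1}, so:

  H_2: rank ker ∂_2 − rank ∂_3 = (10 − 6) − 4 = 0, and the invariant factors of ∂_3 are all 1, so H_2 = 0.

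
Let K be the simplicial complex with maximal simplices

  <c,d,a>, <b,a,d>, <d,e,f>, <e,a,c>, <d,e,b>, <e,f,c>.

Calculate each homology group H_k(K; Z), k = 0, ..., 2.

H_0 ≅ Z,  H_1 ≅ Z,  H_2 = 0.

Order the vertices as a < b < c < d < e < f. Listing each simplex with vertices in this order, K has dimension 2 with simplices:

  0-simplices (6): a, b, c, d, e, f
  1-simplices (12): ab, ac, ad, ae, bd, be, cd, ce, cf, de, df, ef
  2-simplices (6): abd, acd, ace, bde, cef, def

Hence C_0 ≅ Z^6, C_1 ≅ Z^12, C_2 ≅ Z^6.

Boundary ∂_1: C_1 → C_0 is given by ∂[p,q] = [q] − [p]. For instance
  ∂ad = d − a.
This gives a 6×12 integer matrix of rank 5; reducing to Smith normal form yields diagonal entries (1,1,1,1,1).

Boundary ∂_2: C_2 → C_1 acts by ∂[p,q,r] = [q,r] − [p,r] + [p,q]. For instance
  ∂bde = de − be + bd,
  ∂abd = bd − ad + ab.
This gives a 12×6 integer matrix of rank 6; reducing to Smith normal form yields diagonal entries (1,1,1,1,1,1).

Reading off H_k = ker ∂_k / im ∂_{k+1}:

  H_0: rank C_0 − rank ∂_1 = 6 − 5 = 1, and the invariant factors of ∂_1 are all 1, so H_0 ≅ Z.
  H_1: rank ker ∂_1 − rank ∂_2 = (12 − 5) − 6 = 1, and the invariant factors of ∂_2 are all 1, so H_1 ≅ Z.
  H_2: rank ker ∂_2 − rank ∂_3 = (6 − 6) − 0 = 0, and there is no ∂_3, so H_2 ≅ 0.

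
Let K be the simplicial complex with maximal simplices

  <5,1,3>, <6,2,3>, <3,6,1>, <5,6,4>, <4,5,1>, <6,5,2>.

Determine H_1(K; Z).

Order the vertices as 1 < 2 < 3 < 4 < 5 < 6. Listing each simplex with vertices in this order, K has dimension 2 with simplices:

  0-simplices (6): [1], [2], [3], [4], [5], [6]
  1-simplices (12): [1,3], [1,4], [1,5], [1,6], [2,3], [2,5], [2,6], [3,5], [3,6], [4,5], [4,6], [5,6]
  2-simplices (6): [1,3,5], [1,3,6], [1,4,5], [2,3,6], [2,5,6], [4,5,6]

giving chain groups C_0 ≅ Z^6, C_1 ≅ Z^12, C_2 ≅ Z^6.

∂_1: C_1 → C_0 maps an edge to its endpoints' difference, ∂[p,q] = q − p. For instance
  ∂[5,6] = [6] − [5].
This gives a 6×12 integer matrix of rank 5; reducing to Smith normal form yields diagonal entries (1,1,1,1,1).

The boundary map ∂_2: C_2 → C_1 acts by ∂[p,q,r] = [q,r] − [p,r] + [p,q]. For instance
  ∂[2,3,6] = [3,6] − [2,6] + [2,3],
  ∂[1,4,5] = [4,5] − [1,5] + [1,4].
As a 12×6 matrix over Z this has rank 6, with invariant factors (1,1,1,1,1,1).

Now H_k = ker ∂_k / im ∂_{k+1}, so:

  H_1: rank ker ∂_1 − rank ∂_2 = (12 − 5) − 6 = 1, and the invariant factors of ∂_2 are all 1, so H_1 ≅ Z.

H_1 = Z.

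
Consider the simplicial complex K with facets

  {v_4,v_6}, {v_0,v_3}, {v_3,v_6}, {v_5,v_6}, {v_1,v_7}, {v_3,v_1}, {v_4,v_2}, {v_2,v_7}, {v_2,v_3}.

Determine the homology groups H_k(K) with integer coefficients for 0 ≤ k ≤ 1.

Take the total order v_0 < v_1 < v_2 < v_3 < v_4 < v_5 < v_6 < v_7 on the vertex set. Then K (dimension 1) consists of the simplices:

  0-simplices (8): [v_0], [v_1], [v_2], [v_3], [v_4], [v_5], [v_6], [v_7]
  1-simplices (9): [v_0,v_3], [v_1,v_3], [v_1,v_7], [v_2,v_3], [v_2,v_4], [v_2,v_7], [v_3,v_6], [v_4,v_6], [v_5,v_6]

giving chain groups C_0 ≅ Z^8, C_1 ≅ Z^9.

Boundary ∂_1: C_1 → C_0 maps an edge to its endpoints' difference, ∂[p,q] = q − p.
The 8×9 boundary matrix has rank 7 and Smith normal form diag(1,1,1,1,1,1,1).

Now H_k = ker ∂_k / im ∂_{k+1}, so:

  H_0: rank C_0 − rank ∂_1 = 8 − 7 = 1, and the invariant factors of ∂_1 are all 1, so H_0 = Z.
  H_1: rank ker ∂_1 − rank ∂_2 = (9 − 7) − 0 = 2, and there is no ∂_2, so H_1 = Z^2.

As a check, the Euler characteristic is 8 − 9 = -1, which agrees with 1 − 2 = -1.

H_0 = Z,  H_1 = Z^2.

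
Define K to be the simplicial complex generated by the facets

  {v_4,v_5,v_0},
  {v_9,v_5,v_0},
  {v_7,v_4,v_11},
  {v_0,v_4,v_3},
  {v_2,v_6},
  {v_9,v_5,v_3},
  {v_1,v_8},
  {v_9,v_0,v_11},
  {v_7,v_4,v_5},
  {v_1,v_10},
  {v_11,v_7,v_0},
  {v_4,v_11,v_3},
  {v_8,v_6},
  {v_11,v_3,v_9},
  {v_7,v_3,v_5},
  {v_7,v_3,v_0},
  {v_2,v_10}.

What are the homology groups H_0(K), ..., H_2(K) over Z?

Take the total order v_0 < v_1 < v_2 < v_3 < v_4 < v_5 < v_6 < v_7 < v_8 < v_9 < v_10 < v_11 on the vertex set. Then K (dimension 2) consists of the simplices:

  0-simplices (12): [v_0], [v_1], [v_2], [v_3], [v_4], [v_5], [v_6], [v_7], [v_8], [v_9], [v_10], [v_11]
  1-simplices (23): (23 of them)
  2-simplices (12): (12 of them)

so the chain groups are C_0 ≅ Z^12, C_1 ≅ Z^23, C_2 ≅ Z^12.

∂_1: C_1 → C_0 is given by ∂[p,q] = [q] − [p]. For instance
  ∂[v_1,v_8] = [v_8] − [v_1].
This gives a 12×23 integer matrix of rank 10; reducing to Smith normal form yields diagonal entries (1,1,1,1,1,1,1,1,1,1).

Boundary ∂_2: C_2 → C_1 acts by ∂[p,q,r] = [q,r] − [p,r] + [p,q]. For instance
  ∂[v_0,v_5,v_9] = [v_5,v_9] − [v_0,v_9] + [v_0,v_5],
  ∂[v_4,v_5,v_7] = [v_5,v_7] − [v_4,v_7] + [v_4,v_5].
The 23×12 boundary matrix has rank 12 and Smith normal form diag(1,1,1,1,1,1,1,1,1,1,1,2).

Now H_k = ker ∂_k / im ∂_{k+1}, so:

  H_0: rank C_0 − rank ∂_1 = 12 − 10 = 2, and the invariant factors of ∂_1 are all 1, so H_0 = Z^2.
  H_1: rank ker ∂_1 − rank ∂_2 = (23 − 10) − 12 = 1, and ∂_2 has invariant factor 2 > 1, so H_1 = Z × Z/2.
  H_2: rank ker ∂_2 − rank ∂_3 = (12 − 12) − 0 = 0, and there is no ∂_3, so H_2 = 0.

H_0 ≅ Z^2,  H_1 ≅ Z × Z/2,  H_2 = 0.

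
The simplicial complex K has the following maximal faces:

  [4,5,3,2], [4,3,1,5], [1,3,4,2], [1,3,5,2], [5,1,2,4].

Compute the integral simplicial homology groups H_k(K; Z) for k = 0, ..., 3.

We work with the vertex ordering 1 < 2 < 3 < 4 < 5. The simplices of K, each written with vertices in increasing order, are:

  0-simplices (5): [1], [2], [3], [4], [5]
  1-simplices (10): [1,2], [1,3], [1,4], [1,5], [2,3], [2,4], [2,5], [3,4], [3,5], [4,5]
  2-simplices (10): [1,2,3], [1,2,4], [1,2,5], [1,3,4], [1,3,5], [1,4,5], [2,3,4], [2,3,5], [2,4,5], [3,4,5]
  3-simplices (5): [1,2,3,4], [1,2,3,5], [1,2,4,5], [1,3,4,5], [2,3,4,5]

giving chain groups C_0 ≅ Z^5, C_1 ≅ Z^10, C_2 ≅ Z^10, C_3 ≅ Z^5.

∂_1: C_1 → C_0 sends each edge [p,q] (with p < q) to q − p.
The resulting 5×10 matrix has rank 4, and its Smith normal form has invariant factors (1,1,1,1).

Boundary ∂_2: C_2 → C_1 acts by ∂[p,q,r] = [q,r] − [p,r] + [p,q]. For instance
  ∂[2,3,4] = [3,4] − [2,4] + [2,3],
  ∂[1,4,5] = [4,5] − [1,5] + [1,4].
As a 10×10 matrix over Z this has rank 6, with invariant factors (1,1,1,1,1,1).

∂_3: C_3 → C_2 sends each 3-simplex σ to the alternating sum Σ_i (−1)^i (σ with its i-th vertex removed). For instance
  ∂[1,3,4,5] = [3,4,5] − [1,4,5] + [1,3,5] − [1,3,4],
  ∂[1,2,4,5] = [2,4,5] − [1,4,5] + [1,2,5] − [1,2,4].
As a 10×5 matrix over Z this has rank 4, with invariant factors (1,1,1,1).

Now H_k = ker ∂_k / im ∂_{k+1}, so:

  H_0: rank C_0 − rank ∂_1 = 5 − 4 = 1, and the invariant factors of ∂_1 are all 1, so H_0 = Z.
  H_1: rank ker ∂_1 − rank ∂_2 = (10 − 4) − 6 = 0, and the invariant factors of ∂_2 are all 1, so H_1 = 0.
  H_2: rank ker ∂_2 − rank ∂_3 = (10 − 6) − 4 = 0, and the invariant factors of ∂_3 are all 1, so H_2 = 0.
  H_3: rank ker ∂_3 − rank ∂_4 = (5 − 4) − 0 = 1, and there is no ∂_4, so H_3 = Z.

H_0 ≅ Z,  H_1 = 0,  H_2 = 0,  H_3 ≅ Z.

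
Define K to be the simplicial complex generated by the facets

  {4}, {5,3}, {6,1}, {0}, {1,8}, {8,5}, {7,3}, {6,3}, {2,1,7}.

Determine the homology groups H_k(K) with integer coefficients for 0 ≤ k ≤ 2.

Take the total order 0 < 1 < 2 < 3 < 4 < 5 < 6 < 7 < 8 on the vertex set. Then K (dimension 2) consists of the simplices:

  0-simplices (9): [0], [1], [2], [3], [4], [5], [6], [7], [8]
  1-simplices (9): [1,2], [1,6], [1,7], [1,8], [2,7], [3,5], [3,6], [3,7], [5,8]
  2-simplices (1): [1,2,7]

so the chain groups are C_0 ≅ Z^9, C_1 ≅ Z^9, C_2 ≅ Z^1.

Boundary ∂_1: C_1 → C_0 sends each edge [p,q] (with p < q) to q − p.
The resulting 9×9 matrix has rank 6, and its Smith normal form has invariant factors (1,1,1,1,1,1).

∂_2: C_2 → C_1 acts by ∂[p,q,r] = [q,r] − [p,r] + [p,q]. For instance
  ∂[1,2,7] = [2,7] − [1,7] + [1,2].
The 9×1 boundary matrix has rank 1 and Smith normal form diag(1).

Now H_k = ker ∂_k / im ∂_{k+1}, so:

  H_0: rank C_0 − rank ∂_1 = 9 − 6 = 3, and the invariant factors of ∂_1 are all 1, so H_0 ≅ Z^3.
  H_1: rank ker ∂_1 − rank ∂_2 = (9 − 6) − 1 = 2, and the invariant factors of ∂_2 are all 1, so H_1 ≅ Z^2.
  H_2: rank ker ∂_2 − rank ∂_3 = (1 − 1) − 0 = 0, and there is no ∂_3, so H_2 ≅ 0.

As a check, the Euler characteristic is 9 − 9 + 1 = 1, which agrees with 3 − 2 + 0 = 1.

H_0 ≅ Z^3,  H_1 ≅ Z^2,  H_2 = 0.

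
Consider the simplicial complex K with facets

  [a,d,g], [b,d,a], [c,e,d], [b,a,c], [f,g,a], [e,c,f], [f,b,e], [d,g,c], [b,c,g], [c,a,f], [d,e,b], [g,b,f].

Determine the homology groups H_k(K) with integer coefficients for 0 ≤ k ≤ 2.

H_0 = Z,  H_1 = Z_2,  H_2 = 0.

Fix the vertex order a < b < c < d < e < f < g and write every simplex with vertices in increasing order. Then dim K = 2 and the simplices of K are:

  0-simplices (7): a, b, c, d, e, f, g
  1-simplices (18): ab, ac, ad, af, ag, bc, bd, be, bf, bg, cd, ce, cf, cg, de, dg, ef, fg
  2-simplices (12): abc, abd, acf, adg, afg, bcg, bde, bef, bfg, cde, cdg, cef

so the chain groups are C_0 ≅ Z^7, C_1 ≅ Z^18, C_2 ≅ Z^12.

Boundary ∂_1: C_1 → C_0 maps an edge to its endpoints' difference, ∂[p,q] = q − p. For instance
  ∂fg = g − f.
The resulting 7×18 matrix has rank 6, and its Smith normal form has invariant factors (1,1,1,1,1,1).

The boundary map ∂_2: C_2 → C_1 maps a triangle to the signed sum of its edges. For instance
  ∂cef = ef − cf + ce,
  ∂afg = fg − ag + af.
The resulting 18×12 matrix has rank 12, and its Smith normal form has invariant factors (1,1,1,1,1,1,1,1,1,1,1,2).

Now H_k = ker ∂_k / im ∂_{k+1}, so:

  H_0: rank C_0 − rank ∂_1 = 7 − 6 = 1, and the invariant factors of ∂_1 are all 1, so H_0 = Z.
  H_1: rank ker ∂_1 − rank ∂_2 = (18 − 6) − 12 = 0, and ∂_2 has invariant factor 2 > 1, so H_1 = Z_2.
  H_2: rank ker ∂_2 − rank ∂_3 = (12 − 12) − 0 = 0, and there is no ∂_3, so H_2 = 0.

(K is a triangulation of the real projective plane RP^2.)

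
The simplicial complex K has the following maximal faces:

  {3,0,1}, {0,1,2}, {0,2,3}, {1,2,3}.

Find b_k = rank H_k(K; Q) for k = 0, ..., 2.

b_0 = 1, b_1 = 0, b_2 = 1.

We work with the vertex ordering 0 < 1 < 2 < 3. The simplices of K, each written with vertices in increasing order, are:

  0-simplices (4): [0], [1], [2], [3]
  1-simplices (6): [0,1], [0,2], [0,3], [1,2], [1,3], [2,3]
  2-simplices (4): [0,1,2], [0,1,3], [0,2,3], [1,2,3]

Hence C_0 ≅ Z^4, C_1 ≅ Z^6, C_2 ≅ Z^4.

The boundary map ∂_1: C_1 → C_0 sends each edge [p,q] (with p < q) to q − p. For instance
  ∂[0,3] = [3] − [0].
The 4×6 boundary matrix has rank 3 and Smith normal form diag(1,1,1).

Boundary ∂_2: C_2 → C_1 sends each 2-simplex [p,q,r] to [q,r] − [p,r] + [p,q]. For instance
  ∂[0,1,3] = [1,3] − [0,3] + [0,1],
  ∂[0,1,2] = [1,2] − [0,2] + [0,1].
This gives a 6×4 integer matrix of rank 3; reducing to Smith normal form yields diagonal entries (1,1,1).

From H_k ≅ ker(∂_k) / im(∂_{k+1}) we obtain:

  H_0: rank C_0 − rank ∂_1 = 4 − 3 = 1, and the invariant factors of ∂_1 are all 1, so H_0 ≅ Z.
  H_1: rank ker ∂_1 − rank ∂_2 = (6 − 3) − 3 = 0, and the invariant factors of ∂_2 are all 1, so H_1 ≅ 0.
  H_2: rank ker ∂_2 − rank ∂_3 = (4 − 3) − 0 = 1, and there is no ∂_3, so H_2 ≅ Z.

As a check, the Euler characteristic is 4 − 6 + 4 = 2, which agrees with 1 − 0 + 1 = 2.
(K is a triangulation of the 2-sphere S^2.)

Hence the Betti numbers are b_0 = 1, b_1 = 0, b_2 = 1.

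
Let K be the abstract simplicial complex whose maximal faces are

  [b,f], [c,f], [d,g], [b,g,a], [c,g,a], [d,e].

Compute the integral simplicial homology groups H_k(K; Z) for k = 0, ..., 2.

Take the total order a < b < c < d < e < f < g on the vertex set. Then K (dimension 2) consists of the simplices:

  0-simplices (7): a, b, c, d, e, f, g
  1-simplices (9): ab, ac, ag, bf, bg, cf, cg, de, dg
  2-simplices (2): abg, acg

Hence C_0 ≅ Z^7, C_1 ≅ Z^9, C_2 ≅ Z^2.

The boundary map ∂_1: C_1 → C_0 sends each edge [p,q] (with p < q) to q − p. For instance
  ∂cf = f − c.
The resulting 7×9 matrix has rank 6, and its Smith normal form has invariant factors (1,1,1,1,1,1).

Boundary ∂_2: C_2 → C_1 maps a triangle to the signed sum of its edges. For instance
  ∂abg = bg − ag + ab,
  ∂acg = cg − ag + ac.
As a 9×2 matrix over Z this has rank 2, with invariant factors (1,1).

Now H_k = ker ∂_k / im ∂_{k+1}, so:

  H_0: rank C_0 − rank ∂_1 = 7 − 6 = 1, and the invariant factors of ∂_1 are all 1, so H_0 = Z.
  H_1: rank ker ∂_1 − rank ∂_2 = (9 − 6) − 2 = 1, and the invariant factors of ∂_2 are all 1, so H_1 = Z.
  H_2: rank ker ∂_2 − rank ∂_3 = (2 − 2) − 0 = 0, and there is no ∂_3, so H_2 = 0.

H_0 ≅ Z,  H_1 ≅ Z,  H_2 = 0.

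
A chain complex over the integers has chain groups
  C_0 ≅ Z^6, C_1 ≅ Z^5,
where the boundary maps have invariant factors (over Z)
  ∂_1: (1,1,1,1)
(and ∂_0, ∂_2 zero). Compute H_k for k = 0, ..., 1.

H_0: b_0 = 6 − 0 − 4 = 2; torsion from ∂_1 factors > 1: none. So H_0 ≅ Z^2.
H_1: b_1 = 5 − 4 − 0 = 1; torsion from ∂_2 factors > 1: none. So H_1 ≅ Z.

H_0 ≅ Z^2,  H_1 ≅ Z.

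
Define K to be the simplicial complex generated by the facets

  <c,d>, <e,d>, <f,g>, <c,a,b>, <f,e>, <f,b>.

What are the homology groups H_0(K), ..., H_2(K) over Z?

H_0 = Z,  H_1 = Z,  H_2 = 0.

Take the total order a < b < c < d < e < f < g on the vertex set. Then K (dimension 2) consists of the simplices:

  0-simplices (7): a, b, c, d, e, f, g
  1-simplices (8): ab, ac, bc, bf, cd, de, ef, fg
  2-simplices (1): abc

so the chain groups are C_0 ≅ Z^7, C_1 ≅ Z^8, C_2 ≅ Z^1.

The boundary map ∂_1: C_1 → C_0 is given by ∂[p,q] = [q] − [p].
As a 7×8 matrix over Z this has rank 6, with invariant factors (1,1,1,1,1,1).

The boundary map ∂_2: C_2 → C_1 acts by ∂[p,q,r] = [q,r] − [p,r] + [p,q]. For instance
  ∂abc = bc − ac + ab.
As a 8×1 matrix over Z this has rank 1, with invariant factors (1).

Now H_k = ker ∂_k / im ∂_{k+1}, so:

  H_0: rank C_0 − rank ∂_1 = 7 − 6 = 1, and the invariant factors of ∂_1 are all 1, so H_0 = Z.
  H_1: rank ker ∂_1 − rank ∂_2 = (8 − 6) − 1 = 1, and the invariant factors of ∂_2 are all 1, so H_1 = Z.
  H_2: rank ker ∂_2 − rank ∂_3 = (1 − 1) − 0 = 0, and there is no ∂_3, so H_2 = 0.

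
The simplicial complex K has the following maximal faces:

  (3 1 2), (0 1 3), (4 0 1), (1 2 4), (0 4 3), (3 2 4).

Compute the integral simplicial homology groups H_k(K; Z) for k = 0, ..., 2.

H_0 ≅ Z,  H_1 = 0,  H_2 ≅ Z.

Take the total order 0 < 1 < 2 < 3 < 4 on the vertex set. Then K (dimension 2) consists of the simplices:

  0-simplices (5): [0], [1], [2], [3], [4]
  1-simplices (9): [0,1], [0,3], [0,4], [1,2], [1,3], [1,4], [2,3], [2,4], [3,4]
  2-simplices (6): [0,1,3], [0,1,4], [0,3,4], [1,2,3], [1,2,4], [2,3,4]

Hence C_0 ≅ Z^5, C_1 ≅ Z^9, C_2 ≅ Z^6.

∂_1: C_1 → C_0 is given by ∂[p,q] = [q] − [p].
This gives a 5×9 integer matrix of rank 4; reducing to Smith normal form yields diagonal entries (1,1,1,1).

∂_2: C_2 → C_1 sends each 2-simplex [p,q,r] to [q,r] − [p,r] + [p,q]. For instance
  ∂[1,2,3] = [2,3] − [1,3] + [1,2],
  ∂[0,1,3] = [1,3] − [0,3] + [0,1].
The resulting 9×6 matrix has rank 5, and its Smith normal form has invariant factors (1,1,1,1,1).

Computing H_k = (kernel of ∂_k) / (image of ∂_{k+1}):

  H_0: rank C_0 − rank ∂_1 = 5 − 4 = 1, and the invariant factors of ∂_1 are all 1, so H_0 ≅ Z.
  H_1: rank ker ∂_1 − rank ∂_2 = (9 − 4) − 5 = 0, and the invariant factors of ∂_2 are all 1, so H_1 ≅ 0.
  H_2: rank ker ∂_2 − rank ∂_3 = (6 − 5) − 0 = 1, and there is no ∂_3, so H_2 ≅ Z.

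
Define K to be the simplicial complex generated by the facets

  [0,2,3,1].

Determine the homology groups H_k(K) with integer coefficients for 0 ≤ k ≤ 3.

H_0 ≅ Z,  H_1 = 0,  H_2 = 0,  H_3 = 0.

Fix the vertex order 0 < 1 < 2 < 3 and write every simplex with vertices in increasing order. Then dim K = 3 and the simplices of K are:

  0-simplices (4): [0], [1], [2], [3]
  1-simplices (6): [0,1], [0,2], [0,3], [1,2], [1,3], [2,3]
  2-simplices (4): [0,1,2], [0,1,3], [0,2,3], [1,2,3]
  3-simplices (1): [0,1,2,3]

so the chain groups are C_0 ≅ Z^4, C_1 ≅ Z^6, C_2 ≅ Z^4, C_3 ≅ Z^1.

Boundary ∂_1: C_1 → C_0 maps an edge to its endpoints' difference, ∂[p,q] = q − p.
As a 4×6 matrix over Z this has rank 3, with invariant factors (1,1,1).

∂_2: C_2 → C_1 sends each 2-simplex [p,q,r] to [q,r] − [p,r] + [p,q]. For instance
  ∂[0,1,3] = [1,3] − [0,3] + [0,1],
  ∂[0,2,3] = [2,3] − [0,3] + [0,2].
The resulting 6×4 matrix has rank 3, and its Smith normal form has invariant factors (1,1,1).

Boundary ∂_3: C_3 → C_2 sends each 3-simplex σ to the alternating sum Σ_i (−1)^i (σ with its i-th vertex removed). For instance
  ∂[0,1,2,3] = [1,2,3] − [0,2,3] + [0,1,3] − [0,1,2].
The 4×1 boundary matrix has rank 1 and Smith normal form diag(1).

From H_k ≅ ker(∂_k) / im(∂_{k+1}) we obtain:

  H_0: rank C_0 − rank ∂_1 = 4 − 3 = 1, and the invariant factors of ∂_1 are all 1, so H_0 = Z.
  H_1: rank ker ∂_1 − rank ∂_2 = (6 − 3) − 3 = 0, and the invariant factors of ∂_2 are all 1, so H_1 = 0.
  H_2: rank ker ∂_2 − rank ∂_3 = (4 − 3) − 1 = 0, and the invariant factors of ∂_3 are all 1, so H_2 = 0.
  H_3: rank ker ∂_3 − rank ∂_4 = (1 − 1) − 0 = 0, and there is no ∂_4, so H_3 = 0.

As a check, the Euler characteristic is 4 − 6 + 4 − 1 = 1, which agrees with 1 − 0 + 0 − 0 = 1.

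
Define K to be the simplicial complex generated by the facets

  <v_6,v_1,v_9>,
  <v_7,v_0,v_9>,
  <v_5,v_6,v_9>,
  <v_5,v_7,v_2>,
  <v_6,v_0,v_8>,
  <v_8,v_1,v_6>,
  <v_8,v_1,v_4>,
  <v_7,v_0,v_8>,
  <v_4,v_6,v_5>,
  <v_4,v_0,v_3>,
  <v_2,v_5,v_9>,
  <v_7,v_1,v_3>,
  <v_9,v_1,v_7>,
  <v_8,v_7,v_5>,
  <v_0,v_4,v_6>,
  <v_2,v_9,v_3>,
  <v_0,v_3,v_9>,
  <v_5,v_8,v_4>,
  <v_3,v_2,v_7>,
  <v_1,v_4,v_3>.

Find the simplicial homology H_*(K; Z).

Fix the vertex order v_0 < v_1 < v_2 < v_3 < v_4 < v_5 < v_6 < v_7 < v_8 < v_9 and write every simplex with vertices in increasing order. Then dim K = 2 and the simplices of K are:

  0-simplices (10): [v_0], [v_1], [v_2], [v_3], [v_4], [v_5], [v_6], [v_7], [v_8], [v_9]
  1-simplices (30): (30 of them)
  2-simplices (20): (20 of them)

so the chain groups are C_0 ≅ Z^10, C_1 ≅ Z^30, C_2 ≅ Z^20.

Boundary ∂_1: C_1 → C_0 maps an edge to its endpoints' difference, ∂[p,q] = q − p. For instance
  ∂[v_0,v_7] = [v_7] − [v_0].
As a 10×30 matrix over Z this has rank 9, with invariant factors (1,1,1,1,1,1,1,1,1).

Boundary ∂_2: C_2 → C_1 sends each 2-simplex [p,q,r] to [q,r] − [p,r] + [p,q]. For instance
  ∂[v_0,v_7,v_9] = [v_7,v_9] − [v_0,v_9] + [v_0,v_7],
  ∂[v_1,v_4,v_8] = [v_4,v_8] − [v_1,v_8] + [v_1,v_4].
The resulting 30×20 matrix has rank 20, and its Smith normal form has invariant factors (1,1,1,1,1,1,1,1,1,1,1,1,1,1,1,1,1,1,1,2).

Reading off H_k = ker ∂_k / im ∂_{k+1}:

  H_0: rank C_0 − rank ∂_1 = 10 − 9 = 1, and the invariant factors of ∂_1 are all 1, so H_0 ≅ Z.
  H_1: rank ker ∂_1 − rank ∂_2 = (30 − 9) − 20 = 1, and ∂_2 has invariant factor 2 > 1, so H_1 ≅ Z ⊕ Z/2Z.
  H_2: rank ker ∂_2 − rank ∂_3 = (20 − 20) − 0 = 0, and there is no ∂_3, so H_2 ≅ 0.

As a check, the Euler characteristic is 10 − 30 + 20 = 0, which agrees with 1 − 1 + 0 = 0.

H_0 ≅ Z,  H_1 ≅ Z ⊕ Z/2Z,  H_2 = 0.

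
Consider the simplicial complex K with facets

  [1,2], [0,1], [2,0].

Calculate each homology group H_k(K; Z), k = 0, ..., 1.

Take the total order 0 < 1 < 2 on the vertex set. Then K (dimension 1) consists of the simplices:

  0-simplices (3): [0], [1], [2]
  1-simplices (3): [0,1], [0,2], [1,2]

giving chain groups C_0 ≅ Z^3, C_1 ≅ Z^3.

∂_1: C_1 → C_0 sends each edge [p,q] (with p < q) to q − p.
This gives a 3×3 integer matrix of rank 2; reducing to Smith normal form yields diagonal entries (1,1).

From H_k ≅ ker(∂_k) / im(∂_{k+1}) we obtain:

  H_0: rank C_0 − rank ∂_1 = 3 − 2 = 1, and the invariant factors of ∂_1 are all 1, so H_0 ≅ Z.
  H_1: rank ker ∂_1 − rank ∂_2 = (3 − 2) − 0 = 1, and there is no ∂_2, so H_1 ≅ Z.

H_0 ≅ Z,  H_1 ≅ Z.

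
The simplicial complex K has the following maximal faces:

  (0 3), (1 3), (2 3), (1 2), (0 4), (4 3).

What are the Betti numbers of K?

Order the vertices as 0 < 1 < 2 < 3 < 4. Listing each simplex with vertices in this order, K has dimension 1 with simplices:

  0-simplices (5): [0], [1], [2], [3], [4]
  1-simplices (6): [0,3], [0,4], [1,2], [1,3], [2,3], [3,4]

so the chain groups are C_0 ≅ Z^5, C_1 ≅ Z^6.

The boundary map ∂_1: C_1 → C_0 is given by ∂[p,q] = [q] − [p]. For instance
  ∂[2,3] = [3] − [2].
As a 5×6 matrix over Z this has rank 4, with invariant factors (1,1,1,1).

Computing H_k = (kernel of ∂_k) / (image of ∂_{k+1}):

  H_0: rank C_0 − rank ∂_1 = 5 − 4 = 1, and the invariant factors of ∂_1 are all 1, so H_0 = Z.
  H_1: rank ker ∂_1 − rank ∂_2 = (6 − 4) − 0 = 2, and there is no ∂_2, so H_1 = Z^2.

As a check, the Euler characteristic is 5 − 6 = -1, which agrees with 1 − 2 = -1.
(K is a triangulation of a wedge of 2 circles.)

Hence the Betti numbers are b_0 = 1, b_1 = 2.

b_0 = 1, b_1 = 2.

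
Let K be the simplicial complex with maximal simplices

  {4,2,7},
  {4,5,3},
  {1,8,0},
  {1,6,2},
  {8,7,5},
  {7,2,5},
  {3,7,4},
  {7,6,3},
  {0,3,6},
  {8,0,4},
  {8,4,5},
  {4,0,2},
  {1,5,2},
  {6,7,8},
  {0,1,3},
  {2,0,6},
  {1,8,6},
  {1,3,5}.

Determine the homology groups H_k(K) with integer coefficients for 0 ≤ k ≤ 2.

H_0 = Z,  H_1 = Z ⊕ Z/2Z,  H_2 = 0.

K has 9 vertices, 27 edges, 18 triangles.
rank ∂_0 = 0, rank ∂_1 = 8 ⇒ b_0 = 9 − 0 − 8 = 1; all invariant factors of ∂_1 are 1 so no torsion. So H_0 = Z.
rank ∂_1 = 8, rank ∂_2 = 18 ⇒ b_1 = 27 − 8 − 18 = 1; ∂_2 has invariant factor(s) [2] giving torsion. So H_1 = Z ⊕ Z/2Z.
rank ∂_2 = 18, rank ∂_3 = 0 ⇒ b_2 = 18 − 18 − 0 = 0. So H_2 = 0.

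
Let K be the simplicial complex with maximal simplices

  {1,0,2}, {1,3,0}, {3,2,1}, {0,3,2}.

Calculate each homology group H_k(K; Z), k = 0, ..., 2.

Take the total order 0 < 1 < 2 < 3 on the vertex set. Then K (dimension 2) consists of the simplices:

  0-simplices (4): [0], [1], [2], [3]
  1-simplices (6): [0,1], [0,2], [0,3], [1,2], [1,3], [2,3]
  2-simplices (4): [0,1,2], [0,1,3], [0,2,3], [1,2,3]

giving chain groups C_0 ≅ Z^4, C_1 ≅ Z^6, C_2 ≅ Z^4.

∂_1: C_1 → C_0 sends each edge [p,q] (with p < q) to q − p. For instance
  ∂[0,1] = [1] − [0].
This gives a 4×6 integer matrix of rank 3; reducing to Smith normal form yields diagonal entries (1,1,1).

Boundary ∂_2: C_2 → C_1 maps a triangle to the signed sum of its edges. For instance
  ∂[0,2,3] = [2,3] − [0,3] + [0,2],
  ∂[0,1,2] = [1,2] − [0,2] + [0,1].
The resulting 6×4 matrix has rank 3, and its Smith normal form has invariant factors (1,1,1).

Computing H_k = (kernel of ∂_k) / (image of ∂_{k+1}):

  H_0: rank C_0 − rank ∂_1 = 4 − 3 = 1, and the invariant factors of ∂_1 are all 1, so H_0 = Z.
  H_1: rank ker ∂_1 − rank ∂_2 = (6 − 3) − 3 = 0, and the invariant factors of ∂_2 are all 1, so H_1 = 0.
  H_2: rank ker ∂_2 − rank ∂_3 = (4 − 3) − 0 = 1, and there is no ∂_3, so H_2 = Z.

(K is a triangulation of the 2-sphere S^2.)

H_0 = Z,  H_1 = 0,  H_2 = Z.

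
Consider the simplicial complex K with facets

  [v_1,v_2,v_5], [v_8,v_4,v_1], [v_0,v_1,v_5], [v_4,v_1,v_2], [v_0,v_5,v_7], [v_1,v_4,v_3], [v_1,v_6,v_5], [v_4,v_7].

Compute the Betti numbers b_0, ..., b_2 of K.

Take the total order v_0 < v_1 < v_2 < v_3 < v_4 < v_5 < v_6 < v_7 < v_8 on the vertex set. Then K (dimension 2) consists of the simplices:

  0-simplices (9): [v_0], [v_1], [v_2], [v_3], [v_4], [v_5], [v_6], [v_7], [v_8]
  1-simplices (16): (16 of them)
  2-simplices (7): [v_0,v_1,v_5], [v_0,v_5,v_7], [v_1,v_2,v_4], [v_1,v_2,v_5], [v_1,v_3,v_4], [v_1,v_4,v_8], [v_1,v_5,v_6]

giving chain groups C_0 ≅ Z^9, C_1 ≅ Z^16, C_2 ≅ Z^7.

∂_1: C_1 → C_0 maps an edge to its endpoints' difference, ∂[p,q] = q − p.
The 9×16 boundary matrix has rank 8 and Smith normal form diag(1,1,1,1,1,1,1,1).

Boundary ∂_2: C_2 → C_1 maps a triangle to the signed sum of its edges. For instance
  ∂[v_1,v_5,v_6] = [v_5,v_6] − [v_1,v_6] + [v_1,v_5],
  ∂[v_0,v_1,v_5] = [v_1,v_5] − [v_0,v_5] + [v_0,v_1].
The resulting 16×7 matrix has rank 7, and its Smith normal form has invariant factors (1,1,1,1,1,1,1).

Reading off H_k = ker ∂_k / im ∂_{k+1}:

  H_0: rank C_0 − rank ∂_1 = 9 − 8 = 1, and the invariant factors of ∂_1 are all 1, so H_0 = Z.
  H_1: rank ker ∂_1 − rank ∂_2 = (16 − 8) − 7 = 1, and the invariant factors of ∂_2 are all 1, so H_1 = Z.
  H_2: rank ker ∂_2 − rank ∂_3 = (7 − 7) − 0 = 0, and there is no ∂_3, so H_2 = 0.

Hence the Betti numbers are b_0 = 1, b_1 = 1, b_2 = 0.

b_0 = 1, b_1 = 1, b_2 = 0.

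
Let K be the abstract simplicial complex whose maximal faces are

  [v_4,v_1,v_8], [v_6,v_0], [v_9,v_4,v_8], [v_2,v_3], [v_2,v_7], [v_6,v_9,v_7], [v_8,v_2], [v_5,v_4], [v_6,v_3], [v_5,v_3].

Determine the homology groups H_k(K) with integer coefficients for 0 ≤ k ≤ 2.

K has 10 vertices, 15 edges, 3 triangles.
rank ∂_0 = 0, rank ∂_1 = 9 ⇒ b_0 = 10 − 0 − 9 = 1; all invariant factors of ∂_1 are 1 so no torsion. So H_0 ≅ Z.
rank ∂_1 = 9, rank ∂_2 = 3 ⇒ b_1 = 15 − 9 − 3 = 3; all invariant factors of ∂_2 are 1 so no torsion. So H_1 ≅ Z^3.
rank ∂_2 = 3, rank ∂_3 = 0 ⇒ b_2 = 3 − 3 − 0 = 0. So H_2 ≅ 0.

H_0 ≅ Z,  H_1 ≅ Z^3,  H_2 = 0.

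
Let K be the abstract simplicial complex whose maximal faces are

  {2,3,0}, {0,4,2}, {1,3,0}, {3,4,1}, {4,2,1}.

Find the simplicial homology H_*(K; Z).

Take the total order 0 < 1 < 2 < 3 < 4 on the vertex set. Then K (dimension 2) consists of the simplices:

  0-simplices (5): [0], [1], [2], [3], [4]
  1-simplices (10): [0,1], [0,2], [0,3], [0,4], [1,2], [1,3], [1,4], [2,3], [2,4], [3,4]
  2-simplices (5): [0,1,3], [0,2,3], [0,2,4], [1,2,4], [1,3,4]

Hence C_0 ≅ Z^5, C_1 ≅ Z^10, C_2 ≅ Z^5.

∂_1: C_1 → C_0 is given by ∂[p,q] = [q] − [p]. For instance
  ∂[2,3] = [3] − [2].
As a 5×10 matrix over Z this has rank 4, with invariant factors (1,1,1,1).

Boundary ∂_2: C_2 → C_1 acts by ∂[p,q,r] = [q,r] − [p,r] + [p,q]. For instance
  ∂[0,2,4] = [2,4] − [0,4] + [0,2],
  ∂[1,2,4] = [2,4] − [1,4] + [1,2].
This gives a 10×5 integer matrix of rank 5; reducing to Smith normal form yields diagonal entries (1,1,1,1,1).

From H_k ≅ ker(∂_k) / im(∂_{k+1}) we obtain:

  H_0: rank C_0 − rank ∂_1 = 5 − 4 = 1, and the invariant factors of ∂_1 are all 1, so H_0 = Z.
  H_1: rank ker ∂_1 − rank ∂_2 = (10 − 4) − 5 = 1, and the invariant factors of ∂_2 are all 1, so H_1 = Z.
  H_2: rank ker ∂_2 − rank ∂_3 = (5 − 5) − 0 = 0, and there is no ∂_3, so H_2 = 0.

As a check, the Euler characteristic is 5 − 10 + 5 = 0, which agrees with 1 − 1 + 0 = 0.

H_0 = Z,  H_1 = Z,  H_2 = 0.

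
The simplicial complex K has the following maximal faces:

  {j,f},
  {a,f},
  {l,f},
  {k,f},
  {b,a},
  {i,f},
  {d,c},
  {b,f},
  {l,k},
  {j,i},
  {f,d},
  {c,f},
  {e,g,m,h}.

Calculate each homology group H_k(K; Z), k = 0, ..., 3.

K has 13 vertices, 18 edges, 4 triangles, 1 3-simplex.
rank ∂_0 = 0, rank ∂_1 = 11 ⇒ b_0 = 13 − 0 − 11 = 2; all invariant factors of ∂_1 are 1 so no torsion. So H_0 = Z^2.
rank ∂_1 = 11, rank ∂_2 = 3 ⇒ b_1 = 18 − 11 − 3 = 4; all invariant factors of ∂_2 are 1 so no torsion. So H_1 = Z^4.
rank ∂_2 = 3, rank ∂_3 = 1 ⇒ b_2 = 4 − 3 − 1 = 0; all invariant factors of ∂_3 are 1 so no torsion. So H_2 = 0.
rank ∂_3 = 1, rank ∂_4 = 0 ⇒ b_3 = 1 − 1 − 0 = 0. So H_3 = 0.

H_0 ≅ Z^2,  H_1 ≅ Z^4,  H_2 = 0,  H_3 = 0.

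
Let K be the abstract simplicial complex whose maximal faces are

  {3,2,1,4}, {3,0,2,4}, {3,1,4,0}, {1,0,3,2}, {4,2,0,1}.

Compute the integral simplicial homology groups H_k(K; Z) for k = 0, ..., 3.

H_0 ≅ Z,  H_1 = 0,  H_2 = 0,  H_3 ≅ Z.

K has 5 vertices, 10 edges, 10 triangles, 5 3-simplices.
rank ∂_0 = 0, rank ∂_1 = 4 ⇒ b_0 = 5 − 0 − 4 = 1; all invariant factors of ∂_1 are 1 so no torsion. So H_0 = Z.
rank ∂_1 = 4, rank ∂_2 = 6 ⇒ b_1 = 10 − 4 − 6 = 0; all invariant factors of ∂_2 are 1 so no torsion. So H_1 = 0.
rank ∂_2 = 6, rank ∂_3 = 4 ⇒ b_2 = 10 − 6 − 4 = 0; all invariant factors of ∂_3 are 1 so no torsion. So H_2 = 0.
rank ∂_3 = 4, rank ∂_4 = 0 ⇒ b_3 = 5 − 4 − 0 = 1. So H_3 = Z.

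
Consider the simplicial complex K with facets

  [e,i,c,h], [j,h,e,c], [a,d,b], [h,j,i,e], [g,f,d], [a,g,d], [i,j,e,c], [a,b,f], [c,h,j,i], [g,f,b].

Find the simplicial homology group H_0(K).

H_0 ≅ Z^2.

Order the vertices as a < b < c < d < e < f < g < h < i < j. Listing each simplex with vertices in this order, K has dimension 3 with simplices:

  0-simplices (10): a, b, c, d, e, f, g, h, i, j
  1-simplices (20): ab, ad, af, ag, bd, bf, bg, ce, ch, ci, cj, df, dg, eh, ei, ej, fg, hi, hj, ij
  2-simplices (15): abd, abf, adg, bfg, ceh, cei, cej, chi, chj, cij, dfg, ehi, ehj, eij, hij
  3-simplices (5): cehi, cehj, ceij, chij, ehij

so the chain groups are C_0 ≅ Z^10, C_1 ≅ Z^20, C_2 ≅ Z^15, C_3 ≅ Z^5.

The boundary map ∂_1: C_1 → C_0 maps an edge to its endpoints' difference, ∂[p,q] = q − p. For instance
  ∂hi = i − h.
The resulting 10×20 matrix has rank 8, and its Smith normal form has invariant factors (1,1,1,1,1,1,1,1).

The boundary map ∂_2: C_2 → C_1 maps a triangle to the signed sum of its edges. For instance
  ∂chi = hi − ci + ch,
  ∂ceh = eh − ch + ce.
As a 20×15 matrix over Z this has rank 11, with invariant factors (1,1,1,1,1,1,1,1,1,1,1).

Boundary ∂_3: C_3 → C_2 sends each 3-simplex σ to the alternating sum Σ_i (−1)^i (σ with its i-th vertex removed). For instance
  ∂ceij = eij − cij + cej − cei,
  ∂chij = hij − cij + chj − chi.
As a 15×5 matrix over Z this has rank 4, with invariant factors (1,1,1,1).

Now H_k = ker ∂_k / im ∂_{k+1}, so:

  H_0: rank C_0 − rank ∂_1 = 10 − 8 = 2, and the invariant factors of ∂_1 are all 1, so H_0 = Z^2.

(K is a triangulation of the disjoint union of the 3-sphere S^3 and the Möbius band.)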